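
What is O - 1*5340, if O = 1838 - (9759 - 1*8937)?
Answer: -4324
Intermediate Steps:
O = 1016 (O = 1838 - (9759 - 8937) = 1838 - 1*822 = 1838 - 822 = 1016)
O - 1*5340 = 1016 - 1*5340 = 1016 - 5340 = -4324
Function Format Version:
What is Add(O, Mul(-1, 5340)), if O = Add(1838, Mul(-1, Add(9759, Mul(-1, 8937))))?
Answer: -4324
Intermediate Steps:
O = 1016 (O = Add(1838, Mul(-1, Add(9759, -8937))) = Add(1838, Mul(-1, 822)) = Add(1838, -822) = 1016)
Add(O, Mul(-1, 5340)) = Add(1016, Mul(-1, 5340)) = Add(1016, -5340) = -4324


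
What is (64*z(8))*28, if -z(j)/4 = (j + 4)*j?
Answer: -688128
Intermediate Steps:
z(j) = -4*j*(4 + j) (z(j) = -4*(j + 4)*j = -4*(4 + j)*j = -4*j*(4 + j))
(64*z(8))*28 = (64*(-4*8*(4 + 8)))*28 = (64*(-4*8*12))*28 = (64*(-384))*28 = -24576*28 = -688128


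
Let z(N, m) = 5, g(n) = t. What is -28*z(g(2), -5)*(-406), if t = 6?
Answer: 56840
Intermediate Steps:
g(n) = 6
-28*z(g(2), -5)*(-406) = -28*5*(-406) = -140*(-406) = 56840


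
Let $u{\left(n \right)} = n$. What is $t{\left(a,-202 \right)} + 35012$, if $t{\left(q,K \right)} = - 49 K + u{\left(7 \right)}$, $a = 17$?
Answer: $44917$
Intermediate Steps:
$t{\left(q,K \right)} = 7 - 49 K$ ($t{\left(q,K \right)} = - 49 K + 7 = 7 - 49 K$)
$t{\left(a,-202 \right)} + 35012 = \left(7 - -9898\right) + 35012 = \left(7 + 9898\right) + 35012 = 9905 + 35012 = 44917$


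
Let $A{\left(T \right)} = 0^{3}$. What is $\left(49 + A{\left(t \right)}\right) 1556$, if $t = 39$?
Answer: $76244$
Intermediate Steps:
$A{\left(T \right)} = 0$
$\left(49 + A{\left(t \right)}\right) 1556 = \left(49 + 0\right) 1556 = 49 \cdot 1556 = 76244$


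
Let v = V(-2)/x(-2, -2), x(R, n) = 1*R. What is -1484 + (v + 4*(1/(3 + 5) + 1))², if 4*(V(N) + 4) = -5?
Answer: -91727/64 ≈ -1433.2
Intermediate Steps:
x(R, n) = R
V(N) = -21/4 (V(N) = -4 + (¼)*(-5) = -4 - 5/4 = -21/4)
v = 21/8 (v = -21/4/(-2) = -21/4*(-½) = 21/8 ≈ 2.6250)
-1484 + (v + 4*(1/(3 + 5) + 1))² = -1484 + (21/8 + 4*(1/(3 + 5) + 1))² = -1484 + (21/8 + 4*(1/8 + 1))² = -1484 + (21/8 + 4*(⅛ + 1))² = -1484 + (21/8 + 4*(9/8))² = -1484 + (21/8 + 9/2)² = -1484 + (57/8)² = -1484 + 3249/64 = -91727/64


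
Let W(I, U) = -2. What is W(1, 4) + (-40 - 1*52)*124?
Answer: -11410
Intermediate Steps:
W(1, 4) + (-40 - 1*52)*124 = -2 + (-40 - 1*52)*124 = -2 + (-40 - 52)*124 = -2 - 92*124 = -2 - 11408 = -11410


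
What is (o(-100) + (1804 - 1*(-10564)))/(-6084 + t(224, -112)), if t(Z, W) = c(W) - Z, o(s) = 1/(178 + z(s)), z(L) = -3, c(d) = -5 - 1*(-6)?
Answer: -2164401/1103725 ≈ -1.9610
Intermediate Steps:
c(d) = 1 (c(d) = -5 + 6 = 1)
o(s) = 1/175 (o(s) = 1/(178 - 3) = 1/175)
t(Z, W) = 1 - Z
(o(-100) + (1804 - 1*(-10564)))/(-6084 + t(224, -112)) = (1/175 + (1804 - 1*(-10564)))/(-6084 + (1 - 1*224)) = (1/175 + (1804 + 10564))/(-6084 + (1 - 224)) = (1/175 + 12368)/(-6084 - 223) = (2164401/175)/(-6307) = (2164401/175)*(-1/6307) = -2164401/1103725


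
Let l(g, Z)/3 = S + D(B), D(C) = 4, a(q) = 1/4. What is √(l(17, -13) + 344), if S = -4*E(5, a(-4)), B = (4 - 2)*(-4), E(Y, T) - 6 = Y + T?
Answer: √221 ≈ 14.866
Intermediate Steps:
a(q) = ¼
E(Y, T) = 6 + T + Y (E(Y, T) = 6 + (Y + T) = 6 + (T + Y) = 6 + T + Y)
B = -8 (B = 2*(-4) = -8)
S = -45 (S = -4*(6 + ¼ + 5) = -4*45/4 = -45)
l(g, Z) = -123 (l(g, Z) = 3*(-45 + 4) = 3*(-41) = -123)
√(l(17, -13) + 344) = √(-123 + 344) = √221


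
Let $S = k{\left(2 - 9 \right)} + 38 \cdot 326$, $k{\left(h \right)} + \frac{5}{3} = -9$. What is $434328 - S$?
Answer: $\frac{1265852}{3} \approx 4.2195 \cdot 10^{5}$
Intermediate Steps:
$k{\left(h \right)} = - \frac{32}{3}$ ($k{\left(h \right)} = - \frac{5}{3} - 9 = - \frac{32}{3}$)
$S = \frac{37132}{3}$ ($S = - \frac{32}{3} + 38 \cdot 326 = - \frac{32}{3} + 12388 = \frac{37132}{3} \approx 12377.0$)
$434328 - S = 434328 - \frac{37132}{3} = \frac{1265852}{3}$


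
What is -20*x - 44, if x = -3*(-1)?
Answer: -104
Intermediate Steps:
x = 3
-20*x - 44 = -20*3 - 44 = -60 - 44 = -104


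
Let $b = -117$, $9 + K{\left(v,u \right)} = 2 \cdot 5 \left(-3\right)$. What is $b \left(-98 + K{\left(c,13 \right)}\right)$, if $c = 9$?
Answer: $16029$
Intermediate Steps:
$K{\left(v,u \right)} = -39$ ($K{\left(v,u \right)} = -9 + 2 \cdot 5 \left(-3\right) = -9 + 10 \left(-3\right) = -9 - 30 = -39$)
$b \left(-98 + K{\left(c,13 \right)}\right) = - 117 \left(-98 - 39\right) = \left(-117\right) \left(-137\right) = 16029$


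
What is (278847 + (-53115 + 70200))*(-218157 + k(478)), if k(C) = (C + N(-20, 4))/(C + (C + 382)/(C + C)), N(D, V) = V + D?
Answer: -1055609961853356/16351 ≈ -6.4559e+10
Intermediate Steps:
N(D, V) = D + V
k(C) = (-16 + C)/(C + (382 + C)/(2*C)) (k(C) = (C + (-20 + 4))/(C + (C + 382)/(C + C)) = (C - 16)/(C + (382 + C)/((2*C))) = (-16 + C)/(C + (382 + C)*(1/(2*C))) = (-16 + C)/(C + (382 + C)/(2*C)))
(278847 + (-53115 + 70200))*(-218157 + k(478)) = (278847 + (-53115 + 70200))*(-218157 + 2*478*(-16 + 478)/(382 + 478 + 2*478**2)) = (278847 + 17085)*(-218157 + 2*478*462/(382 + 478 + 2*228484)) = 295932*(-218157 + 2*478*462/(382 + 478 + 456968)) = 295932*(-218157 + 2*478*462/457828) = 295932*(-218157 + 2*478*(1/457828)*462) = 295932*(-218157 + 15774/16351) = 295932*(-3567069333/16351) = -1055609961853356/16351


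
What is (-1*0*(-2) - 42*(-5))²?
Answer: 44100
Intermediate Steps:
(-1*0*(-2) - 42*(-5))² = (0*(-2) + 210)² = (0 + 210)² = 210² = 44100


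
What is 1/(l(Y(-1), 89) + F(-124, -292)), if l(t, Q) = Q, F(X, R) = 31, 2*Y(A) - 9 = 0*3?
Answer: 1/120 ≈ 0.0083333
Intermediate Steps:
Y(A) = 9/2 (Y(A) = 9/2 + (0*3)/2 = 9/2 + (½)*0 = 9/2 + 0 = 9/2)
1/(l(Y(-1), 89) + F(-124, -292)) = 1/(89 + 31) = 1/120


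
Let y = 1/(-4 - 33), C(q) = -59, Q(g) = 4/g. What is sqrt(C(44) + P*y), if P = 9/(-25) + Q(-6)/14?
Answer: I*sqrt(890333997)/3885 ≈ 7.6804*I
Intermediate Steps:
y = -1/37 (y = 1/(-37) = -1/37 ≈ -0.027027)
P = -214/525 (P = 9/(-25) + (4/(-6))/14 = 9*(-1/25) + (4*(-1/6))*(1/14) = -9/25 - 2/3*1/14 = -9/25 - 1/21 = -214/525 ≈ -0.40762)
sqrt(C(44) + P*y) = sqrt(-59 - 214/525*(-1/37)) = sqrt(-59 + 214/19425) = sqrt(-1145861/19425) = I*sqrt(890333997)/3885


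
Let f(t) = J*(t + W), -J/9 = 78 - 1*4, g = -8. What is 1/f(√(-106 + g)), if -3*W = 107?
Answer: 107/2769450 + I*√114/923150 ≈ 3.8636e-5 + 1.1566e-5*I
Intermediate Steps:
W = -107/3 (W = -⅓*107 = -107/3 ≈ -35.667)
J = -666 (J = -9*(78 - 1*4) = -9*(78 - 4) = -9*74 = -666)
f(t) = 23754 - 666*t (f(t) = -666*(t - 107/3) = -666*(-107/3 + t) = 23754 - 666*t)
1/f(√(-106 + g)) = 1/(23754 - 666*√(-106 - 8)) = 1/(23754 - 666*I*√114)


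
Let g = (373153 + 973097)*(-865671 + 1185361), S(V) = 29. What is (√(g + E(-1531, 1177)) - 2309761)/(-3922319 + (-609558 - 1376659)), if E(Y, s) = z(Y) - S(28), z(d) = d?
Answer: 2309761/5908536 - √11955073915/984756 ≈ 0.27989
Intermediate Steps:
g = 430382662500 (g = 1346250*319690 = 430382662500)
E(Y, s) = -29 + Y (E(Y, s) = Y - 1*29 = Y - 29 = -29 + Y)
(√(g + E(-1531, 1177)) - 2309761)/(-3922319 + (-609558 - 1376659)) = (√(430382662500 + (-29 - 1531)) - 2309761)/(-3922319 + (-609558 - 1376659)) = (√(430382662500 - 1560) - 2309761)/(-3922319 - 1986217) = (√430382660940 - 2309761)/(-5908536) = (6*√11955073915 - 2309761)*(-1/5908536) = (-2309761 + 6*√11955073915)*(-1/5908536) = 2309761/5908536 - √11955073915/984756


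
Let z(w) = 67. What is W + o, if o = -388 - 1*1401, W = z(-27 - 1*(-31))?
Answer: -1722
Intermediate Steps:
W = 67
o = -1789 (o = -388 - 1401 = -1789)
W + o = 67 - 1789 = -1722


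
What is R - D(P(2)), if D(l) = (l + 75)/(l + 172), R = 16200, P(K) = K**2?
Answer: 2851121/176 ≈ 16200.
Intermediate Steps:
D(l) = (75 + l)/(172 + l)
R - D(P(2)) = 16200 - (75 + 2**2)/(172 + 2**2) = 16200 - (75 + 4)/(172 + 4) = 16200 - 79/176 = 2851121/176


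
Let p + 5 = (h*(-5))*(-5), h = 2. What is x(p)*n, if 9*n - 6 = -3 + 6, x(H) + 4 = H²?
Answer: 2021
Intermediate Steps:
p = 45 (p = -5 + (2*(-5))*(-5) = -5 - 10*(-5) = -5 + 50 = 45)
x(H) = -4 + H²
n = 1 (n = ⅔ + (-3 + 6)/9 = ⅔ + (⅑)*3 = ⅔ + ⅓ = 1)
x(p)*n = (-4 + 45²)*1 = (-4 + 2025)*1 = 2021*1 = 2021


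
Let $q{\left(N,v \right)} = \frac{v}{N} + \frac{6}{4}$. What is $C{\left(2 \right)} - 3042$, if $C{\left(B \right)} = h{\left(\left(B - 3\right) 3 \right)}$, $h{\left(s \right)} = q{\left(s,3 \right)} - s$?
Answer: $- \frac{6077}{2} \approx -3038.5$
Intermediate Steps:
$q{\left(N,v \right)} = \frac{3}{2} + \frac{v}{N}$ ($q{\left(N,v \right)} = \frac{v}{N} + 6 \cdot \frac{1}{4} = \frac{v}{N} + \frac{3}{2} = \frac{3}{2} + \frac{v}{N}$)
$h{\left(s \right)} = \frac{3}{2} - s + \frac{3}{s}$ ($h{\left(s \right)} = \left(\frac{3}{2} + \frac{3}{s}\right) - s = \frac{3}{2} - s + \frac{3}{s}$)
$C{\left(B \right)} = \frac{21}{2} - 3 B + \frac{3}{-9 + 3 B}$ ($C{\left(B \right)} = \frac{3}{2} - \left(B - 3\right) 3 + \frac{3}{\left(B - 3\right) 3} = \frac{3}{2} - \left(-3 + B\right) 3 + \frac{3}{\left(-3 + B\right) 3} = \frac{3}{2} - \left(-9 + 3 B\right) + \frac{3}{-9 + 3 B} = \frac{21}{2} - 3 B + \frac{3}{-9 + 3 B}$)
$C{\left(2 \right)} - 3042 = \frac{-61 - 6 \cdot 2^{2} + 39 \cdot 2}{2 \left(-3 + 2\right)} - 3042 = \frac{-61 - 24 + 78}{2 \left(-1\right)} - 3042 = \frac{1}{2} \left(-1\right) \left(-61 - 24 + 78\right) - 3042 = \frac{1}{2} \left(-1\right) \left(-7\right) - 3042 = \frac{7}{2} - 3042 = - \frac{6077}{2}$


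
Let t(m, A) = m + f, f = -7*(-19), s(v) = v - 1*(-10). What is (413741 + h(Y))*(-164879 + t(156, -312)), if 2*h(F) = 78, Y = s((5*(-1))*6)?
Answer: -68104050200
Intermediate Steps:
s(v) = 10 + v (s(v) = v + 10 = 10 + v)
Y = -20 (Y = 10 + (5*(-1))*6 = 10 - 5*6 = 10 - 30 = -20)
h(F) = 39 (h(F) = (½)*78 = 39)
f = 133
t(m, A) = 133 + m (t(m, A) = m + 133 = 133 + m)
(413741 + h(Y))*(-164879 + t(156, -312)) = (413741 + 39)*(-164879 + (133 + 156)) = 413780*(-164879 + 289) = 413780*(-164590) = -68104050200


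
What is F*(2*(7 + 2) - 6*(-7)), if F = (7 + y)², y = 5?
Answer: 8640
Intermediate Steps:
F = 144 (F = (7 + 5)² = 12² = 144)
F*(2*(7 + 2) - 6*(-7)) = 144*(2*(7 + 2) - 6*(-7)) = 144*(2*9 + 42) = 144*(18 + 42) = 144*60 = 8640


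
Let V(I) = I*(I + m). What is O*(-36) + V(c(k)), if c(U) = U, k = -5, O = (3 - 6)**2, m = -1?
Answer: -294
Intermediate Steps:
O = 9 (O = (-3)**2 = 9)
V(I) = I*(-1 + I) (V(I) = I*(I - 1) = I*(-1 + I))
O*(-36) + V(c(k)) = 9*(-36) - 5*(-1 - 5) = -324 - 5*(-6) = -324 + 30 = -294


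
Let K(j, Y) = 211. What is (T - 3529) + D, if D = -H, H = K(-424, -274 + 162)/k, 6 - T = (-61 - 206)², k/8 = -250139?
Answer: -149707190733/2001112 ≈ -74812.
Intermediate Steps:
k = -2001112 (k = 8*(-250139) = -2001112)
T = -71283 (T = 6 - (-61 - 206)² = 6 - 1*(-267)² = 6 - 1*71289 = 6 - 71289 = -71283)
H = -211/2001112 (H = 211/(-2001112) = 211*(-1/2001112) = -211/2001112 ≈ -0.00010544)
D = 211/2001112 (D = -1*(-211/2001112) = 211/2001112 ≈ 0.00010544)
(T - 3529) + D = (-71283 - 3529) + 211/2001112 = -74812 + 211/2001112 = -149707190733/2001112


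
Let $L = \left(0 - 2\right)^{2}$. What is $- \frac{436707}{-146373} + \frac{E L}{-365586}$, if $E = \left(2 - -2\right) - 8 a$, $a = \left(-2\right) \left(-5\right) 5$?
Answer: $\frac{8882545563}{2972884421} \approx 2.9879$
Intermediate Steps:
$a = 50$ ($a = 10 \cdot 5 = 50$)
$E = -396$ ($E = \left(2 - -2\right) - 400 = \left(2 + 2\right) - 400 = 4 - 400 = -396$)
$L = 4$ ($L = \left(-2\right)^{2} = 4$)
$- \frac{436707}{-146373} + \frac{E L}{-365586} = - \frac{436707}{-146373} + \frac{\left(-396\right) 4}{-365586} = \left(-436707\right) \left(- \frac{1}{146373}\right) - - \frac{264}{60931} = \frac{145569}{48791} + \frac{264}{60931} = \frac{8882545563}{2972884421}$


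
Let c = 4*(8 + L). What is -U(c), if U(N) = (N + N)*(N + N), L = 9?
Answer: -18496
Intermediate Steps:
c = 68 (c = 4*(8 + 9) = 4*17 = 68)
U(N) = 4*N**2 (U(N) = (2*N)*(2*N) = 4*N**2)
-U(c) = -4*68**2 = -4*4624 = -1*18496 = -18496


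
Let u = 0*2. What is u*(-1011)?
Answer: 0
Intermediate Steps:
u = 0
u*(-1011) = 0*(-1011) = 0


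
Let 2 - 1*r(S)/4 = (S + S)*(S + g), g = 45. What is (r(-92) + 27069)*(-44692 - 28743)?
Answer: 551864025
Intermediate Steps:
r(S) = 8 - 8*S*(45 + S) (r(S) = 8 - 4*(S + S)*(S + 45) = 8 - 4*2*S*(45 + S) = 8 - 8*S*(45 + S))
(r(-92) + 27069)*(-44692 - 28743) = ((8 - 360*(-92) - 8*(-92)**2) + 27069)*(-44692 - 28743) = ((8 + 33120 - 8*8464) + 27069)*(-73435) = ((8 + 33120 - 67712) + 27069)*(-73435) = (-34584 + 27069)*(-73435) = -7515*(-73435) = 551864025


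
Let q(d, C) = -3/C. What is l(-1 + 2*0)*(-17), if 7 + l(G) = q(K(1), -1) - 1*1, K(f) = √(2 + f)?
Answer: 85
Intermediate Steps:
l(G) = -5 (l(G) = -7 + (-3/(-1) - 1*1) = -7 + (-3*(-1) - 1) = -7 + (3 - 1) = -7 + 2 = -5)
l(-1 + 2*0)*(-17) = -5*(-17) = 85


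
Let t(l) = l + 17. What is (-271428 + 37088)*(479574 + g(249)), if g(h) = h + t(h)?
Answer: -112504056260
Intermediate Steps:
t(l) = 17 + l
g(h) = 17 + 2*h (g(h) = h + (17 + h) = 17 + 2*h)
(-271428 + 37088)*(479574 + g(249)) = (-271428 + 37088)*(479574 + (17 + 2*249)) = -234340*(479574 + (17 + 498)) = -234340*(479574 + 515) = -234340*480089 = -112504056260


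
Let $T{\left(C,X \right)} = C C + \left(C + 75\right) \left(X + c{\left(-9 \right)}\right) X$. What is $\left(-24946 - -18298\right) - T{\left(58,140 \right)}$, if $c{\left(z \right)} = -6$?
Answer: $-2505092$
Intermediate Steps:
$T{\left(C,X \right)} = C^{2} + X \left(-6 + X\right) \left(75 + C\right)$ ($T{\left(C,X \right)} = C C + \left(C + 75\right) \left(X - 6\right) X = C^{2} + \left(75 + C\right) \left(-6 + X\right) X = C^{2} + \left(-6 + X\right) \left(75 + C\right) X = C^{2} + X \left(-6 + X\right) \left(75 + C\right)$)
$\left(-24946 - -18298\right) - T{\left(58,140 \right)} = \left(-24946 - -18298\right) - \left(58^{2} - 63000 + 75 \cdot 140^{2} + 58 \cdot 140^{2} - 348 \cdot 140\right) = \left(-24946 + 18298\right) - \left(3364 - 63000 + 75 \cdot 19600 + 58 \cdot 19600 - 48720\right) = -6648 - \left(3364 - 63000 + 1470000 + 1136800 - 48720\right) = -6648 - 2498444 = -2505092$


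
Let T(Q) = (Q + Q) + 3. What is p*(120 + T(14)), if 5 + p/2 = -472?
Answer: -144054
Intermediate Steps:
p = -954 (p = -10 + 2*(-472) = -10 - 944 = -954)
T(Q) = 3 + 2*Q (T(Q) = 2*Q + 3 = 3 + 2*Q)
p*(120 + T(14)) = -954*(120 + (3 + 2*14)) = -954*(120 + (3 + 28)) = -954*(120 + 31) = -954*151 = -144054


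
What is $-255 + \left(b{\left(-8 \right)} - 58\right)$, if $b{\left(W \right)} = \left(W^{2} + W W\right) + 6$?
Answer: $-179$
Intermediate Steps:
$b{\left(W \right)} = 6 + 2 W^{2}$ ($b{\left(W \right)} = \left(W^{2} + W^{2}\right) + 6 = 2 W^{2} + 6 = 6 + 2 W^{2}$)
$-255 + \left(b{\left(-8 \right)} - 58\right) = -255 + \left(\left(6 + 2 \left(-8\right)^{2}\right) - 58\right) = -255 + \left(\left(6 + 2 \cdot 64\right) - 58\right) = -255 + \left(\left(6 + 128\right) - 58\right) = -255 + \left(134 - 58\right) = -255 + 76 = -179$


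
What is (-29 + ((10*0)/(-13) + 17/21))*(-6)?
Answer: 1184/7 ≈ 169.14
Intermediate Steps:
(-29 + ((10*0)/(-13) + 17/21))*(-6) = (-29 + (0*(-1/13) + 17*(1/21)))*(-6) = (-29 + (0 + 17/21))*(-6) = (-29 + 17/21)*(-6) = -592/21*(-6) = 1184/7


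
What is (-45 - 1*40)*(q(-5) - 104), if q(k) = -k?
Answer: 8415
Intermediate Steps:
(-45 - 1*40)*(q(-5) - 104) = (-45 - 1*40)*(-1*(-5) - 104) = (-45 - 40)*(5 - 104) = -85*(-99) = 8415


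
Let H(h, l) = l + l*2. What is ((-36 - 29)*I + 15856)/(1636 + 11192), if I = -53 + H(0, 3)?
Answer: 4679/3207 ≈ 1.4590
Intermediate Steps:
H(h, l) = 3*l (H(h, l) = l + 2*l = 3*l)
I = -44 (I = -53 + 3*3 = -53 + 9 = -44)
((-36 - 29)*I + 15856)/(1636 + 11192) = ((-36 - 29)*(-44) + 15856)/(1636 + 11192) = (-65*(-44) + 15856)/12828 = (2860 + 15856)*(1/12828) = 18716*(1/12828) = 4679/3207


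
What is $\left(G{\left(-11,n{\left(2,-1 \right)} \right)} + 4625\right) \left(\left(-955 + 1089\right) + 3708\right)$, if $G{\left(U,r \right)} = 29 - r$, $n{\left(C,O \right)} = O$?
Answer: $17884510$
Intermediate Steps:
$\left(G{\left(-11,n{\left(2,-1 \right)} \right)} + 4625\right) \left(\left(-955 + 1089\right) + 3708\right) = \left(\left(29 - -1\right) + 4625\right) \left(\left(-955 + 1089\right) + 3708\right) = \left(\left(29 + 1\right) + 4625\right) \left(134 + 3708\right) = \left(30 + 4625\right) 3842 = 4655 \cdot 3842 = 17884510$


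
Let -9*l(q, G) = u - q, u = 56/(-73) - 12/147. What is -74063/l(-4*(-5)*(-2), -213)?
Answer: 2384310159/140044 ≈ 17025.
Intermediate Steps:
u = -3036/3577 (u = 56*(-1/73) - 12*1/147 = -56/73 - 4/49 = -3036/3577 ≈ -0.84876)
l(q, G) = 1012/10731 + q/9 (l(q, G) = -(-3036/3577 - q)/9 = 1012/10731 + q/9)
-74063/l(-4*(-5)*(-2), -213) = -74063/(1012/10731 + (-4*(-5)*(-2))/9) = -74063/(1012/10731 + (20*(-2))/9) = -74063/(1012/10731 + (1/9)*(-40)) = -74063/(1012/10731 - 40/9) = -74063/(-140044/32193) = -74063*(-32193/140044) = 2384310159/140044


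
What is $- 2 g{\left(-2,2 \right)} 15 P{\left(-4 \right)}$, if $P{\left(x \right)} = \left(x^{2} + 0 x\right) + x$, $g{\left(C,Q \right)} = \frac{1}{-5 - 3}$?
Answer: $45$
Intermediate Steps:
$g{\left(C,Q \right)} = - \frac{1}{8}$ ($g{\left(C,Q \right)} = \frac{1}{-5 - 3} = \frac{1}{-8} = - \frac{1}{8}$)
$P{\left(x \right)} = x + x^{2}$ ($P{\left(x \right)} = \left(x^{2} + 0\right) + x = x^{2} + x = x + x^{2}$)
$- 2 g{\left(-2,2 \right)} 15 P{\left(-4 \right)} = \left(-2\right) \left(- \frac{1}{8}\right) 15 \left(- 4 \left(1 - 4\right)\right) = \frac{1}{4} \cdot 15 \left(\left(-4\right) \left(-3\right)\right) = \frac{15}{4} \cdot 12 = 45$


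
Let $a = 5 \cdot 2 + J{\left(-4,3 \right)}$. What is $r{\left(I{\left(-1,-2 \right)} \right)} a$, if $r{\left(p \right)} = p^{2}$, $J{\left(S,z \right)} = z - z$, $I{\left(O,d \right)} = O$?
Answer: $10$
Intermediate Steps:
$J{\left(S,z \right)} = 0$
$a = 10$ ($a = 5 \cdot 2 + 0 = 10 + 0 = 10$)
$r{\left(I{\left(-1,-2 \right)} \right)} a = \left(-1\right)^{2} \cdot 10 = 1 \cdot 10 = 10$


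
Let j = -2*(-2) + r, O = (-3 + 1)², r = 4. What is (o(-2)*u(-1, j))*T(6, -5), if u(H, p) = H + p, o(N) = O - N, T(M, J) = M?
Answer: 252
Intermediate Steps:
O = 4 (O = (-2)² = 4)
o(N) = 4 - N
j = 8 (j = -2*(-2) + 4 = 4 + 4 = 8)
(o(-2)*u(-1, j))*T(6, -5) = ((4 - 1*(-2))*(-1 + 8))*6 = ((4 + 2)*7)*6 = (6*7)*6 = 42*6 = 252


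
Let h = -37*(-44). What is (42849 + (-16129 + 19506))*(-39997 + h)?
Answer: -1773645394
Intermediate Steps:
h = 1628
(42849 + (-16129 + 19506))*(-39997 + h) = (42849 + (-16129 + 19506))*(-39997 + 1628) = (42849 + 3377)*(-38369) = 46226*(-38369) = -1773645394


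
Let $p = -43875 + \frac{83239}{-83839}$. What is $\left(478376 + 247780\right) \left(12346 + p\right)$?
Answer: $- \frac{1919552045938920}{83839} \approx -2.2896 \cdot 10^{10}$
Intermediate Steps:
$p = - \frac{3678519364}{83839}$ ($p = -43875 + 83239 \left(- \frac{1}{83839}\right) = -43875 - \frac{83239}{83839} = - \frac{3678519364}{83839} \approx -43876.0$)
$\left(478376 + 247780\right) \left(12346 + p\right) = \left(478376 + 247780\right) \left(12346 - \frac{3678519364}{83839}\right) = 726156 \left(- \frac{2643443070}{83839}\right) = - \frac{1919552045938920}{83839}$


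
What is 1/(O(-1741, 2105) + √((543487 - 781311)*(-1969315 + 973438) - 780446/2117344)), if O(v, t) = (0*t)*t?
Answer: 4*√16590682524035612483911/250739530642701233 ≈ 2.0548e-6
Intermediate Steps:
O(v, t) = 0 (O(v, t) = 0*t = 0)
1/(O(-1741, 2105) + √((543487 - 781311)*(-1969315 + 973438) - 780446/2117344)) = 1/(0 + √((543487 - 781311)*(-1969315 + 973438) - 780446/2117344)) = 1/(0 + √(-237824*(-995877) - 780446*1/2117344)) = 1/(0 + √(236843451648 - 390223/1058672)) = 1/(0 + √(250739530642701233/1058672)) = 1/(0 + √16590682524035612483911/264668) = 1/(√16590682524035612483911/264668) = 4*√16590682524035612483911/250739530642701233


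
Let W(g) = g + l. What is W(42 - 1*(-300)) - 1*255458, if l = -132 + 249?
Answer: -254999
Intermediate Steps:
l = 117
W(g) = 117 + g (W(g) = g + 117 = 117 + g)
W(42 - 1*(-300)) - 1*255458 = (117 + (42 - 1*(-300))) - 1*255458 = (117 + (42 + 300)) - 255458 = (117 + 342) - 255458 = 459 - 255458 = -254999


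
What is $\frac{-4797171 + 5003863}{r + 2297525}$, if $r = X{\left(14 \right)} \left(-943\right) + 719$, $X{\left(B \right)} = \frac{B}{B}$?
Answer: $\frac{206692}{2297301} \approx 0.089972$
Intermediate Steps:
$X{\left(B \right)} = 1$
$r = -224$ ($r = 1 \left(-943\right) + 719 = -943 + 719 = -224$)
$\frac{-4797171 + 5003863}{r + 2297525} = \frac{-4797171 + 5003863}{-224 + 2297525} = \frac{206692}{2297301}$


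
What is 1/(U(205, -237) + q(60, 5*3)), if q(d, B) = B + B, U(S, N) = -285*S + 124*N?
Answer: -1/87783 ≈ -1.1392e-5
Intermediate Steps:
q(d, B) = 2*B
1/(U(205, -237) + q(60, 5*3)) = 1/((-285*205 + 124*(-237)) + 2*(5*3)) = 1/((-58425 - 29388) + 2*15) = 1/(-87813 + 30) = 1/(-87783) = -1/87783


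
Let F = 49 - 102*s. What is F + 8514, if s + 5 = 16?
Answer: 7441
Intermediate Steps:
s = 11 (s = -5 + 16 = 11)
F = -1073 (F = 49 - 102*11 = 49 - 1122 = -1073)
F + 8514 = -1073 + 8514 = 7441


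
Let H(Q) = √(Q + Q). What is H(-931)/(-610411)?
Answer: -7*I*√38/610411 ≈ -7.0692e-5*I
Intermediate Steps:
H(Q) = √2*√Q (H(Q) = √(2*Q) = √2*√Q)
H(-931)/(-610411) = (√2*√(-931))/(-610411) = (√2*(7*I*√19))*(-1/610411) = (7*I*√38)*(-1/610411) = -7*I*√38/610411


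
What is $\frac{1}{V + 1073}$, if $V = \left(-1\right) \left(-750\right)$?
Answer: $\frac{1}{1823} \approx 0.00054855$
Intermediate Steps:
$V = 750$
$\frac{1}{V + 1073} = \frac{1}{750 + 1073} = \frac{1}{1823}$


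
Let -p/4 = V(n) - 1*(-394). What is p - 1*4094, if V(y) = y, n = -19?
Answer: -5594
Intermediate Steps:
p = -1500 (p = -4*(-19 - 1*(-394)) = -4*(-19 + 394) = -4*375 = -1500)
p - 1*4094 = -1500 - 1*4094 = -1500 - 4094 = -5594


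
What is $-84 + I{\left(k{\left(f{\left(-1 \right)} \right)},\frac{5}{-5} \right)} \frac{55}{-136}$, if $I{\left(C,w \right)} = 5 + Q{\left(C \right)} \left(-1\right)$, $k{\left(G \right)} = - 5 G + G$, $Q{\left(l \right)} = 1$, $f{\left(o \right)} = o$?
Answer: $- \frac{2911}{34} \approx -85.618$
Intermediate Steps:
$k{\left(G \right)} = - 4 G$
$I{\left(C,w \right)} = 4$ ($I{\left(C,w \right)} = 5 + 1 \left(-1\right) = 5 - 1 = 4$)
$-84 + I{\left(k{\left(f{\left(-1 \right)} \right)},\frac{5}{-5} \right)} \frac{55}{-136} = -84 + 4 \frac{55}{-136} = -84 + 4 \cdot 55 \left(- \frac{1}{136}\right) = -84 + 4 \left(- \frac{55}{136}\right) = -84 - \frac{55}{34} = - \frac{2911}{34}$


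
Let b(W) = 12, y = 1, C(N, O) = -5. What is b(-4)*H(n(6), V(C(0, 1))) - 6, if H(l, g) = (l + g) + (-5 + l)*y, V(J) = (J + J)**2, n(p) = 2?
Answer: 1182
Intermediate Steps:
V(J) = 4*J**2 (V(J) = (2*J)**2 = 4*J**2)
H(l, g) = -5 + g + 2*l (H(l, g) = (l + g) + (-5 + l)*1 = (g + l) + (-5 + l) = -5 + g + 2*l)
b(-4)*H(n(6), V(C(0, 1))) - 6 = 12*(-5 + 4*(-5)**2 + 2*2) - 6 = 12*(-5 + 4*25 + 4) - 6 = 12*(-5 + 100 + 4) - 6 = 12*99 - 6 = 1188 - 6 = 1182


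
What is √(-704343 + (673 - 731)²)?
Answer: 109*I*√59 ≈ 837.25*I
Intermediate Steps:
√(-704343 + (673 - 731)²) = √(-704343 + (-58)²) = √(-704343 + 3364) = √(-700979) = 109*I*√59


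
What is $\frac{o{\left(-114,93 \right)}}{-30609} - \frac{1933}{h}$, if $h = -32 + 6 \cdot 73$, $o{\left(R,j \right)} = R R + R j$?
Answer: $- \frac{351691}{72674} \approx -4.8393$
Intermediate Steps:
$o{\left(R,j \right)} = R^{2} + R j$
$h = 406$ ($h = -32 + 438 = 406$)
$\frac{o{\left(-114,93 \right)}}{-30609} - \frac{1933}{h} = \frac{\left(-114\right) \left(-114 + 93\right)}{-30609} - \frac{1933}{406} = \left(-114\right) \left(-21\right) \left(- \frac{1}{30609}\right) - \frac{1933}{406} = 2394 \left(- \frac{1}{30609}\right) - \frac{1933}{406} = - \frac{14}{179} - \frac{1933}{406} = - \frac{351691}{72674}$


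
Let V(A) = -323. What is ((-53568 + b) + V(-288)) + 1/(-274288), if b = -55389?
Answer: -29974192641/274288 ≈ -1.0928e+5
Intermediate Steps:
((-53568 + b) + V(-288)) + 1/(-274288) = ((-53568 - 55389) - 323) + 1/(-274288) = (-108957 - 323) - 1/274288 = -109280 - 1/274288 = -29974192641/274288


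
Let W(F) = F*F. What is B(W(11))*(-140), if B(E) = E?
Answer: -16940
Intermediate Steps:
W(F) = F**2
B(W(11))*(-140) = 11**2*(-140) = 121*(-140) = -16940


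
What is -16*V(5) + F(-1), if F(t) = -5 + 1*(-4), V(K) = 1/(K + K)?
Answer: -53/5 ≈ -10.600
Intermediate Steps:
V(K) = 1/(2*K)
F(t) = -9 (F(t) = -5 - 4 = -9)
-16*V(5) + F(-1) = -8/5 - 9 = -53/5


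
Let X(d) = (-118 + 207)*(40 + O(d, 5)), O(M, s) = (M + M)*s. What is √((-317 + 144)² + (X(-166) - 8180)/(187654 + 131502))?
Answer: √190533490265999/79789 ≈ 173.00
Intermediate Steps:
O(M, s) = 2*M*s (O(M, s) = (2*M)*s = 2*M*s)
X(d) = 3560 + 890*d (X(d) = (-118 + 207)*(40 + 2*d*5) = 89*(40 + 10*d) = 3560 + 890*d)
√((-317 + 144)² + (X(-166) - 8180)/(187654 + 131502)) = √((-317 + 144)² + ((3560 + 890*(-166)) - 8180)/(187654 + 131502)) = √((-173)² + ((3560 - 147740) - 8180)/319156) = √(29929 + (-144180 - 8180)*(1/319156)) = √(29929 - 152360*1/319156) = √(29929 - 38090/79789) = √(2387966891/79789) = √190533490265999/79789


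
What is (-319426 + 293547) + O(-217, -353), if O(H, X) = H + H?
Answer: -26313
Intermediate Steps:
O(H, X) = 2*H
(-319426 + 293547) + O(-217, -353) = (-319426 + 293547) + 2*(-217) = -25879 - 434 = -26313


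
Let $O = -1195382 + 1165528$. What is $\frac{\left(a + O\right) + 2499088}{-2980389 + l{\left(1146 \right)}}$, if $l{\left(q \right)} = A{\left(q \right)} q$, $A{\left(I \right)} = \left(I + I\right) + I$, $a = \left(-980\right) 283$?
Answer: $\frac{2191894}{959559} \approx 2.2843$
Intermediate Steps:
$a = -277340$
$O = -29854$
$A{\left(I \right)} = 3 I$ ($A{\left(I \right)} = 2 I + I = 3 I$)
$l{\left(q \right)} = 3 q^{2}$ ($l{\left(q \right)} = 3 q q = 3 q^{2}$)
$\frac{\left(a + O\right) + 2499088}{-2980389 + l{\left(1146 \right)}} = \frac{\left(-277340 - 29854\right) + 2499088}{-2980389 + 3 \cdot 1146^{2}} = \frac{-307194 + 2499088}{-2980389 + 3 \cdot 1313316} = \frac{2191894}{-2980389 + 3939948} = \frac{2191894}{959559}$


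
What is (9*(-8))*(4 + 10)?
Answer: -1008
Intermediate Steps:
(9*(-8))*(4 + 10) = -72*14 = -1008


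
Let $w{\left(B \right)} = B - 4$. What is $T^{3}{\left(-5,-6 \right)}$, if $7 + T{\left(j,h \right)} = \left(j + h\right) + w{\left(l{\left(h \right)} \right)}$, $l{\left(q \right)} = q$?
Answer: $-21952$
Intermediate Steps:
$w{\left(B \right)} = -4 + B$ ($w{\left(B \right)} = B - 4 = -4 + B$)
$T{\left(j,h \right)} = -11 + j + 2 h$ ($T{\left(j,h \right)} = -7 + \left(\left(j + h\right) + \left(-4 + h\right)\right) = -7 + \left(\left(h + j\right) + \left(-4 + h\right)\right) = -7 + \left(-4 + j + 2 h\right) = -11 + j + 2 h$)
$T^{3}{\left(-5,-6 \right)} = \left(-11 - 5 + 2 \left(-6\right)\right)^{3} = \left(-11 - 5 - 12\right)^{3} = \left(-28\right)^{3} = -21952$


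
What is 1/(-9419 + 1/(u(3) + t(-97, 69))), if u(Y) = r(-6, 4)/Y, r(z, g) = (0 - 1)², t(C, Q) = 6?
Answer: -19/178958 ≈ -0.00010617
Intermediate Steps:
r(z, g) = 1 (r(z, g) = (-1)² = 1)
u(Y) = 1/Y
1/(-9419 + 1/(u(3) + t(-97, 69))) = 1/(-9419 + 1/(1/3 + 6)) = 1/(-9419 + 1/(⅓ + 6)) = 1/(-9419 + 1/(19/3)) = 1/(-9419 + 3/19) = 1/(-178958/19) = -19/178958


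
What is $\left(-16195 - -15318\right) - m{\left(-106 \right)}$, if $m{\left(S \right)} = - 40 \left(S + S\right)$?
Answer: $-9357$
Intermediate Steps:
$m{\left(S \right)} = - 80 S$ ($m{\left(S \right)} = - 40 \cdot 2 S = - 80 S$)
$\left(-16195 - -15318\right) - m{\left(-106 \right)} = \left(-16195 - -15318\right) - \left(-80\right) \left(-106\right) = \left(-16195 + 15318\right) - 8480 = -877 - 8480 = -9357$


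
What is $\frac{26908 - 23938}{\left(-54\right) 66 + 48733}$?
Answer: $\frac{2970}{45169} \approx 0.065753$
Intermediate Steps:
$\frac{26908 - 23938}{\left(-54\right) 66 + 48733} = \frac{2970}{-3564 + 48733} = \frac{2970}{45169}$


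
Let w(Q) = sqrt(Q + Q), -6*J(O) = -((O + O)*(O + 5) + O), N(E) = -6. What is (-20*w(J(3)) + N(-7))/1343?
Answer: -6/1343 - 20*sqrt(17)/1343 ≈ -0.065869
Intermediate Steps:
J(O) = O/6 + O*(5 + O)/3 (J(O) = -(-1)*((O + O)*(O + 5) + O)/6 = -(-1)*((2*O)*(5 + O) + O)/6 = -(-1)*(2*O*(5 + O) + O)/6 = -(-1)*(O + 2*O*(5 + O))/6 = -(-O - 2*O*(5 + O))/6 = O/6 + O*(5 + O)/3)
w(Q) = sqrt(2)*sqrt(Q) (w(Q) = sqrt(2*Q) = sqrt(2)*sqrt(Q))
(-20*w(J(3)) + N(-7))/1343 = (-20*sqrt(2)*sqrt((1/6)*3*(11 + 2*3)) - 6)/1343 = (-20*sqrt(2)*sqrt((1/6)*3*(11 + 6)) - 6)*(1/1343) = (-20*sqrt(2)*sqrt((1/6)*3*17) - 6)*(1/1343) = (-20*sqrt(2)*sqrt(17/2) - 6)*(1/1343) = (-20*sqrt(2)*sqrt(34)/2 - 6)*(1/1343) = (-20*sqrt(17) - 6)*(1/1343) = (-6 - 20*sqrt(17))*(1/1343) = -6/1343 - 20*sqrt(17)/1343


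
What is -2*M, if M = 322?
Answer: -644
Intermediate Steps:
-2*M = -2*322 = -644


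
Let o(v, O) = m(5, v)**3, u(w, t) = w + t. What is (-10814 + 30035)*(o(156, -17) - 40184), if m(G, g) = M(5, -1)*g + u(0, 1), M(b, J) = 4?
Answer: 4691854576461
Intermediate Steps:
u(w, t) = t + w
m(G, g) = 1 + 4*g (m(G, g) = 4*g + (1 + 0) = 4*g + 1 = 1 + 4*g)
o(v, O) = (1 + 4*v)**3
(-10814 + 30035)*(o(156, -17) - 40184) = (-10814 + 30035)*((1 + 4*156)**3 - 40184) = 19221*((1 + 624)**3 - 40184) = 19221*(625**3 - 40184) = 19221*(244140625 - 40184) = 19221*244100441 = 4691854576461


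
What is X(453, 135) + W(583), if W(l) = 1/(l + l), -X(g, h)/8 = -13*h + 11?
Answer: 16268033/1166 ≈ 13952.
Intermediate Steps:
X(g, h) = -88 + 104*h (X(g, h) = -8*(-13*h + 11) = -8*(11 - 13*h) = -88 + 104*h)
W(l) = 1/(2*l)
X(453, 135) + W(583) = (-88 + 104*135) + (½)/583 = (-88 + 14040) + (½)*(1/583) = 13952 + 1/1166 = 16268033/1166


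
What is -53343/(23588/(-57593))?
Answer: 3072183399/23588 ≈ 1.3024e+5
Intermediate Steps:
-53343/(23588/(-57593)) = -53343/(23588*(-1/57593)) = -53343/(-23588/57593) = -53343*(-57593/23588) = 3072183399/23588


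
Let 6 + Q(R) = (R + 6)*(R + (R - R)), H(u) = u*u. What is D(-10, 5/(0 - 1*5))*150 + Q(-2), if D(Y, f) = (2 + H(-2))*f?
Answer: -914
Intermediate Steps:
H(u) = u²
D(Y, f) = 6*f (D(Y, f) = (2 + (-2)²)*f = (2 + 4)*f = 6*f)
Q(R) = -6 + R*(6 + R) (Q(R) = -6 + (R + 6)*(R + (R - R)) = -6 + (6 + R)*(R + 0) = -6 + (6 + R)*R = -6 + R*(6 + R))
D(-10, 5/(0 - 1*5))*150 + Q(-2) = (6*(5/(0 - 1*5)))*150 + (-6 + (-2)² + 6*(-2)) = (6*(5/(0 - 5)))*150 + (-6 + 4 - 12) = (6*(5/(-5)))*150 - 14 = (6*(5*(-⅕)))*150 - 14 = (6*(-1))*150 - 14 = -6*150 - 14 = -900 - 14 = -914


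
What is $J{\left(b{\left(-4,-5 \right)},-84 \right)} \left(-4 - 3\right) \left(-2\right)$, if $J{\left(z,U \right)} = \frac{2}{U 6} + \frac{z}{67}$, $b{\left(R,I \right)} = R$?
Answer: $- \frac{1075}{1206} \approx -0.89138$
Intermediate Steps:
$J{\left(z,U \right)} = \frac{1}{3 U} + \frac{z}{67}$ ($J{\left(z,U \right)} = \frac{2}{6 U} + z \frac{1}{67} = 2 \frac{1}{6 U} + \frac{z}{67} = \frac{1}{3 U} + \frac{z}{67}$)
$J{\left(b{\left(-4,-5 \right)},-84 \right)} \left(-4 - 3\right) \left(-2\right) = \left(\frac{1}{3 \left(-84\right)} + \frac{1}{67} \left(-4\right)\right) \left(-4 - 3\right) \left(-2\right) = \left(\frac{1}{3} \left(- \frac{1}{84}\right) - \frac{4}{67}\right) \left(\left(-7\right) \left(-2\right)\right) = \left(- \frac{1}{252} - \frac{4}{67}\right) 14 = \left(- \frac{1075}{16884}\right) 14 = - \frac{1075}{1206}$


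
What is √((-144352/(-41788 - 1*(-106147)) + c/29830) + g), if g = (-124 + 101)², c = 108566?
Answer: √150423637823664730/16840605 ≈ 23.030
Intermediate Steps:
g = 529 (g = (-23)² = 529)
√((-144352/(-41788 - 1*(-106147)) + c/29830) + g) = √((-144352/(-41788 - 1*(-106147)) + 108566/29830) + 529) = √((-144352/(-41788 + 106147) + 108566*(1/29830)) + 529) = √((-144352/64359 + 2857/785) + 529) = √(70557343/50521815 + 529) = √(26796597478/50521815) = √150423637823664730/16840605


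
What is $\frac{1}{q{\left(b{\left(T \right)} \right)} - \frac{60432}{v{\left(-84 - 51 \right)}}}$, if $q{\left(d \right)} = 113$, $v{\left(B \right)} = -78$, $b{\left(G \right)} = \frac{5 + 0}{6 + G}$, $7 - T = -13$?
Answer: $\frac{13}{11541} \approx 0.0011264$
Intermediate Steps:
$T = 20$ ($T = 7 - -13 = 7 + 13 = 20$)
$b{\left(G \right)} = \frac{5}{6 + G}$
$\frac{1}{q{\left(b{\left(T \right)} \right)} - \frac{60432}{v{\left(-84 - 51 \right)}}} = \frac{1}{113 - \frac{60432}{-78}} = \frac{1}{113 - - \frac{10072}{13}} = \frac{1}{113 + \frac{10072}{13}} = \frac{1}{\frac{11541}{13}} = \frac{13}{11541}$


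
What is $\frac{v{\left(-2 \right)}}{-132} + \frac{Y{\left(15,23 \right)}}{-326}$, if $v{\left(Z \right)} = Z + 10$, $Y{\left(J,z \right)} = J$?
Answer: $- \frac{1147}{10758} \approx -0.10662$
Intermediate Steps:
$v{\left(Z \right)} = 10 + Z$
$\frac{v{\left(-2 \right)}}{-132} + \frac{Y{\left(15,23 \right)}}{-326} = \frac{10 - 2}{-132} + \frac{15}{-326} = 8 \left(- \frac{1}{132}\right) + 15 \left(- \frac{1}{326}\right) = - \frac{2}{33} - \frac{15}{326} = - \frac{1147}{10758}$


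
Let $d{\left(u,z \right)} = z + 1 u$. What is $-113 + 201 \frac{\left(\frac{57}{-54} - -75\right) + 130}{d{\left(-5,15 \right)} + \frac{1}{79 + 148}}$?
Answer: $\frac{54292501}{13626} \approx 3984.5$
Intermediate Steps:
$d{\left(u,z \right)} = u + z$ ($d{\left(u,z \right)} = z + u = u + z$)
$-113 + 201 \frac{\left(\frac{57}{-54} - -75\right) + 130}{d{\left(-5,15 \right)} + \frac{1}{79 + 148}} = -113 + 201 \frac{\left(\frac{57}{-54} - -75\right) + 130}{\left(-5 + 15\right) + \frac{1}{79 + 148}} = -113 + 201 \frac{\left(57 \left(- \frac{1}{54}\right) + 75\right) + 130}{10 + \frac{1}{227}} = -113 + 201 \frac{\left(- \frac{19}{18} + 75\right) + 130}{10 + \frac{1}{227}} = -113 + 201 \frac{\frac{1331}{18} + 130}{\frac{2271}{227}} = -113 + 201 \cdot \frac{3671}{18} \cdot \frac{227}{2271} = -113 + 201 \cdot \frac{833317}{40878} = -113 + \frac{55832239}{13626} = \frac{54292501}{13626}$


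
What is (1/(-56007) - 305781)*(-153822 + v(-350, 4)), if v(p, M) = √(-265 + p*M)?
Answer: 878112190020232/18669 - 17125876468*I*√185/18669 ≈ 4.7036e+10 - 1.2477e+7*I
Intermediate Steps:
v(p, M) = √(-265 + M*p)
(1/(-56007) - 305781)*(-153822 + v(-350, 4)) = (1/(-56007) - 305781)*(-153822 + √(-265 + 4*(-350))) = (-1/56007 - 305781)*(-153822 + √(-265 - 1400)) = -17125876468*(-153822 + √(-1665))/56007 = -17125876468*(-153822 + 3*I*√185)/56007 = 878112190020232/18669 - 17125876468*I*√185/18669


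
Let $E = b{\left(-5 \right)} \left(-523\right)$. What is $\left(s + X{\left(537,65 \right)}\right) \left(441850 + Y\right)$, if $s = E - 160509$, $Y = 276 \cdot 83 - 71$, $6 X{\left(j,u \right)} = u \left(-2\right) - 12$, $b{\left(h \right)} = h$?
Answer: $- \frac{220146860311}{3} \approx -7.3382 \cdot 10^{10}$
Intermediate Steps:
$X{\left(j,u \right)} = -2 - \frac{u}{3}$ ($X{\left(j,u \right)} = \frac{u \left(-2\right) - 12}{6} = \frac{- 2 u - 12}{6} = \frac{-12 - 2 u}{6} = -2 - \frac{u}{3}$)
$E = 2615$ ($E = \left(-5\right) \left(-523\right) = 2615$)
$Y = 22837$ ($Y = 22908 - 71 = 22837$)
$s = -157894$ ($s = 2615 - 160509 = -157894$)
$\left(s + X{\left(537,65 \right)}\right) \left(441850 + Y\right) = \left(-157894 - \frac{71}{3}\right) \left(441850 + 22837\right) = \left(-157894 - \frac{71}{3}\right) 464687 = \left(- \frac{473753}{3}\right) 464687 = - \frac{220146860311}{3}$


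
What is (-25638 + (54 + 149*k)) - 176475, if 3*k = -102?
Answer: -207125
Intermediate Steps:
k = -34 (k = (1/3)*(-102) = -34)
(-25638 + (54 + 149*k)) - 176475 = (-25638 + (54 + 149*(-34))) - 176475 = (-25638 + (54 - 5066)) - 176475 = (-25638 - 5012) - 176475 = -30650 - 176475 = -207125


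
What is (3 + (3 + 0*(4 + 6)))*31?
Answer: 186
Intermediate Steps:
(3 + (3 + 0*(4 + 6)))*31 = (3 + (3 + 0*10))*31 = (3 + (3 + 0))*31 = (3 + 3)*31 = 6*31 = 186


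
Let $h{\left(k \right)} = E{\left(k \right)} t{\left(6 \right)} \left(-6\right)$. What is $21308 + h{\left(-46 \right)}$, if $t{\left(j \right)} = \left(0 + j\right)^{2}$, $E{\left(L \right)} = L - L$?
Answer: $21308$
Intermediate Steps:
$E{\left(L \right)} = 0$
$t{\left(j \right)} = j^{2}$
$h{\left(k \right)} = 0$ ($h{\left(k \right)} = 0 \cdot 6^{2} \left(-6\right) = 0 \cdot 36 \left(-6\right) = 0 \left(-6\right) = 0$)
$21308 + h{\left(-46 \right)} = 21308 + 0 = 21308$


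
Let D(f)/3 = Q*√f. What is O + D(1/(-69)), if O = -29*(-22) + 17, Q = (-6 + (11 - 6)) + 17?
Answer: 655 + 16*I*√69/23 ≈ 655.0 + 5.7785*I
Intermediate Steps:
Q = 16 (Q = (-6 + 5) + 17 = -1 + 17 = 16)
D(f) = 48*√f (D(f) = 3*(16*√f) = 48*√f)
O = 655 (O = 638 + 17 = 655)
O + D(1/(-69)) = 655 + 48*√(1/(-69)) = 655 + 48*√(-1/69) = 655 + 48*(I*√69/69) = 655 + 16*I*√69/23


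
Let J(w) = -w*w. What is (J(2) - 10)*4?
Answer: -56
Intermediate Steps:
J(w) = -w²
(J(2) - 10)*4 = (-1*2² - 10)*4 = (-1*4 - 10)*4 = (-4 - 10)*4 = -14*4 = -56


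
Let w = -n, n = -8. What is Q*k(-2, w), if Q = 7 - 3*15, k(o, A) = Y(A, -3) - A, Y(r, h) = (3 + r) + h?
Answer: 0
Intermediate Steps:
w = 8 (w = -1*(-8) = 8)
Y(r, h) = 3 + h + r
k(o, A) = 0 (k(o, A) = (3 - 3 + A) - A = A - A = 0)
Q = -38 (Q = 7 - 45 = -38)
Q*k(-2, w) = -38*0 = 0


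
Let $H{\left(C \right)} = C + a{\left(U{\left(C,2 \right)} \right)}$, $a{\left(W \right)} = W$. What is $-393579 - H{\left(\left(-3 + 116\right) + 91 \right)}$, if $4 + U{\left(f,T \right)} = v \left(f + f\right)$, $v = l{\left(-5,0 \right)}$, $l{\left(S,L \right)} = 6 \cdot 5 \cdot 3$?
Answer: $-430499$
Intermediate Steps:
$l{\left(S,L \right)} = 90$ ($l{\left(S,L \right)} = 30 \cdot 3 = 90$)
$v = 90$
$U{\left(f,T \right)} = -4 + 180 f$ ($U{\left(f,T \right)} = -4 + 90 \left(f + f\right) = -4 + 90 \cdot 2 f = -4 + 180 f$)
$H{\left(C \right)} = -4 + 181 C$ ($H{\left(C \right)} = C + \left(-4 + 180 C\right) = -4 + 181 C$)
$-393579 - H{\left(\left(-3 + 116\right) + 91 \right)} = -393579 - \left(-4 + 181 \left(\left(-3 + 116\right) + 91\right)\right) = -393579 - \left(-4 + 181 \left(113 + 91\right)\right) = -393579 - \left(-4 + 181 \cdot 204\right) = -393579 - \left(-4 + 36924\right) = -393579 - 36920 = -430499$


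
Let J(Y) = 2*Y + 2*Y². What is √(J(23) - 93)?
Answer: √1011 ≈ 31.796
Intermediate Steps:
√(J(23) - 93) = √(2*23*(1 + 23) - 93) = √(2*23*24 - 93) = √(1104 - 93) = √1011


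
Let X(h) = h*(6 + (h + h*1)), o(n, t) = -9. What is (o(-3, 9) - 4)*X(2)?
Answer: -260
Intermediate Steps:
X(h) = h*(6 + 2*h) (X(h) = h*(6 + (h + h)) = h*(6 + 2*h))
(o(-3, 9) - 4)*X(2) = (-9 - 4)*(2*2*(3 + 2)) = -26*2*5 = -13*20 = -260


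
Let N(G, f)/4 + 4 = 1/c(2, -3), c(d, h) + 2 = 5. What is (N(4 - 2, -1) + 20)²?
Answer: 256/9 ≈ 28.444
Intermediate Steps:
c(d, h) = 3 (c(d, h) = -2 + 5 = 3)
N(G, f) = -44/3 (N(G, f) = -16 + 4/3 = -44/3)
(N(4 - 2, -1) + 20)² = (-44/3 + 20)² = (16/3)² = 256/9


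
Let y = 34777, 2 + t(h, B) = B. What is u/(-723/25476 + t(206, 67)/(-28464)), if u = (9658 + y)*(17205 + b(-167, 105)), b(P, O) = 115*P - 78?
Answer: 5579774562156960/1852951 ≈ 3.0113e+9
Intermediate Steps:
t(h, B) = -2 + B
b(P, O) = -78 + 115*P
u = -92335930 (u = (9658 + 34777)*(17205 + (-78 + 115*(-167))) = 44435*(17205 + (-78 - 19205)) = 44435*(17205 - 19283) = 44435*(-2078) = -92335930)
u/(-723/25476 + t(206, 67)/(-28464)) = -92335930/(-723/25476 + (-2 + 67)/(-28464)) = -92335930/(-723*1/25476 + 65*(-1/28464)) = -92335930/(-241/8492 - 65/28464) = -92335930/(-1852951/60429072) = -92335930*(-60429072/1852951) = 5579774562156960/1852951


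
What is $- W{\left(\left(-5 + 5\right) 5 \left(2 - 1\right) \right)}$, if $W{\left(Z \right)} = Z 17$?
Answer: $0$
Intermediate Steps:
$W{\left(Z \right)} = 17 Z$
$- W{\left(\left(-5 + 5\right) 5 \left(2 - 1\right) \right)} = - 17 \left(-5 + 5\right) 5 \left(2 - 1\right) = - 17 \cdot 0 \cdot 5 \cdot 1 = - 17 \cdot 0 \cdot 5 = - 17 \cdot 0 = \left(-1\right) 0 = 0$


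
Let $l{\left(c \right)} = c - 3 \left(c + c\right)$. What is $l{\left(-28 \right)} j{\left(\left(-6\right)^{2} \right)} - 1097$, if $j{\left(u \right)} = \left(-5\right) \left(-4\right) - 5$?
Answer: $1003$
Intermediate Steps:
$l{\left(c \right)} = - 5 c$ ($l{\left(c \right)} = c - 3 \cdot 2 c = c - 6 c = - 5 c$)
$j{\left(u \right)} = 15$ ($j{\left(u \right)} = 20 - 5 = 15$)
$l{\left(-28 \right)} j{\left(\left(-6\right)^{2} \right)} - 1097 = \left(-5\right) \left(-28\right) 15 - 1097 = 140 \cdot 15 - 1097 = 2100 - 1097 = 1003$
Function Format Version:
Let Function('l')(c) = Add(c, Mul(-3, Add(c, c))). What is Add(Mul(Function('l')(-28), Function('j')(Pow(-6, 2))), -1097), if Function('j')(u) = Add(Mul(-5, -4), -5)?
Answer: 1003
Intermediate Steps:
Function('l')(c) = Mul(-5, c) (Function('l')(c) = Add(c, Mul(-3, Mul(2, c))) = Add(c, Mul(-6, c)) = Mul(-5, c))
Function('j')(u) = 15 (Function('j')(u) = Add(20, -5) = 15)
Add(Mul(Function('l')(-28), Function('j')(Pow(-6, 2))), -1097) = Add(Mul(Mul(-5, -28), 15), -1097) = Add(Mul(140, 15), -1097) = Add(2100, -1097) = 1003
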